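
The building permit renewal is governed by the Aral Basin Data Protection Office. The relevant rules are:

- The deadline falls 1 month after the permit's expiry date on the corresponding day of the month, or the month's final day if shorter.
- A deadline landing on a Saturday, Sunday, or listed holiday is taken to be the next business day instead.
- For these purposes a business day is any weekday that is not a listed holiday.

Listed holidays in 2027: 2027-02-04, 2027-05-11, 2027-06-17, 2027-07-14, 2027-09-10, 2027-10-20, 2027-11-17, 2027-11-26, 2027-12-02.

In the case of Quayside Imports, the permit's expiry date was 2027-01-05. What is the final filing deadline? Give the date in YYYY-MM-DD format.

1 month after 2027-01-05, on the same day of the month, is 2027-02-05.
2027-02-05 is a Friday and not a listed holiday, so it stands.
The final due date is 2027-02-05.

2027-02-05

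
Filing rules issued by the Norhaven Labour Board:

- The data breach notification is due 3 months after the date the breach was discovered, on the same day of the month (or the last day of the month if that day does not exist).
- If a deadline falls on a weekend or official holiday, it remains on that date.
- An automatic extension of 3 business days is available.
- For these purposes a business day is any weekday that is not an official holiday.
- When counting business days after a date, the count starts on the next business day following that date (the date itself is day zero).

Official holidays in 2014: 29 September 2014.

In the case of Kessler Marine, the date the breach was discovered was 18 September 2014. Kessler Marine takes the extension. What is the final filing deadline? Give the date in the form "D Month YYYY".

23 December 2014

3 months after 18 September 2014, on the same day of the month, is 18 December 2014.
No adjustment is made for weekends or holidays, so 18 December 2014 stands.
Counting 3 further business days from 18 December 2014 reaches 23 December 2014.
No adjustment is made for weekends or holidays, so 23 December 2014 stands.
The final due date is 23 December 2014.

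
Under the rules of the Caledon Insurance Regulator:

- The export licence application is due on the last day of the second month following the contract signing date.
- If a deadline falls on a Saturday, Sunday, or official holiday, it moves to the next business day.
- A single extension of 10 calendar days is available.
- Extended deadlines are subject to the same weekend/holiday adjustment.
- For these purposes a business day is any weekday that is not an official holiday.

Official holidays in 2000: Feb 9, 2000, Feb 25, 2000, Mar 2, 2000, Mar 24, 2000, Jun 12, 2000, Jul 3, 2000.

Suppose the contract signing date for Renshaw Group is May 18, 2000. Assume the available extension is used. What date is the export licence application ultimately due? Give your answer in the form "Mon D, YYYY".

2 months after May 18, 2000 falls in July 2000; the last day of that month is Jul 31, 2000.
Since Jul 31, 2000 is a Monday and not a holiday, the date is unchanged.
The 10-calendar-day extension moves the deadline from Jul 31, 2000 to Aug 10, 2000.
Since Aug 10, 2000 is a Thursday and not a holiday, the date is unchanged.
So the filing is due Aug 10, 2000.

Aug 10, 2000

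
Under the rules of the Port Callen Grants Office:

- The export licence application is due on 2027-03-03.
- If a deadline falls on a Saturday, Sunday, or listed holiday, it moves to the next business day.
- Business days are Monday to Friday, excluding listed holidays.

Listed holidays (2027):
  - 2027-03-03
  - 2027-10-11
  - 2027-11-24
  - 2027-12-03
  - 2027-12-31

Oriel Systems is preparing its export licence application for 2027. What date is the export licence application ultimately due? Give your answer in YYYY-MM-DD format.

2027-03-04

The statutory due date is 2027-03-03.
Because 2027-03-03 is a listed holiday, the deadline becomes 2027-03-04 (Thursday).
So the filing is due 2027-03-04.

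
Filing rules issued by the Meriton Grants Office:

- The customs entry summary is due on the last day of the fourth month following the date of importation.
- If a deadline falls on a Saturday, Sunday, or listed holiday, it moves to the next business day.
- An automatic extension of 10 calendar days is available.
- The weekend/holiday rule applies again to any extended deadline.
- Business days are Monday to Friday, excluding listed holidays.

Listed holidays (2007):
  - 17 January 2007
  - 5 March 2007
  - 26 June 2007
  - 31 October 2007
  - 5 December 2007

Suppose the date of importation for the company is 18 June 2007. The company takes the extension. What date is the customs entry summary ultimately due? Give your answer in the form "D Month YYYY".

The fourth month after 18 June 2007 is October 2007, whose last day is 31 October 2007.
31 October 2007 is a listed holiday, so it moves to the next business day, 1 November 2007 (Thursday).
With the 10-day extension, 1 November 2007 becomes 11 November 2007.
Because 11 November 2007 is a Sunday, the deadline becomes 12 November 2007 (Monday).
Deadline: 12 November 2007.

12 November 2007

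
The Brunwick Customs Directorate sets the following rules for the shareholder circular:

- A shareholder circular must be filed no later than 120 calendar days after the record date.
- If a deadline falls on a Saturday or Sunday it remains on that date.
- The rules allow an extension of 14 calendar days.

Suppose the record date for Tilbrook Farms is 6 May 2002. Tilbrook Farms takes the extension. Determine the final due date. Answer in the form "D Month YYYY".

17 September 2002

120 calendar days after 6 May 2002 is 3 September 2002.
3 September 2002 falls on a Tuesday. The rules make no weekend/holiday allowance, so it remains 3 September 2002.
With the 14-day extension, 3 September 2002 becomes 17 September 2002.
No adjustment is made for weekends or holidays, so 17 September 2002 stands.
The final due date is 17 September 2002.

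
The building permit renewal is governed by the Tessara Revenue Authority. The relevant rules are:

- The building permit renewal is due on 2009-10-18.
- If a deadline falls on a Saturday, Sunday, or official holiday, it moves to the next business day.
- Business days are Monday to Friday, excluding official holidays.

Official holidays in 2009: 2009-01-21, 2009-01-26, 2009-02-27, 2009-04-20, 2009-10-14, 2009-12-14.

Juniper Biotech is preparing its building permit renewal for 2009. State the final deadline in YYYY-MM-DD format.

2009-10-19

The statutory due date is 2009-10-18.
Because 2009-10-18 is a Sunday, the deadline becomes 2009-10-19 (Monday).
The final due date is 2009-10-19.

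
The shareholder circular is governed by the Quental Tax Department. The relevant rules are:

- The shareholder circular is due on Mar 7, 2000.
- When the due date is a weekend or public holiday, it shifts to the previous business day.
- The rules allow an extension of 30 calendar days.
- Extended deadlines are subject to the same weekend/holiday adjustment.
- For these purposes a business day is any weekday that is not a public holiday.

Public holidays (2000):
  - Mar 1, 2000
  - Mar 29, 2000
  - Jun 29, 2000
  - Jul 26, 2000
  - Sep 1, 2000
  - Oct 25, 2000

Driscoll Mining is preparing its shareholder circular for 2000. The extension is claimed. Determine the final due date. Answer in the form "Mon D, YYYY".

Apr 6, 2000

The statutory due date is Mar 7, 2000.
Mar 7, 2000 is a Tuesday and not a listed holiday, so it stands.
Applying the 30-calendar-day extension: Mar 7, 2000 + 30 days = Apr 6, 2000.
Apr 6, 2000 falls on a Thursday, which is a business day, so no adjustment is needed.
Final deadline: Apr 6, 2000.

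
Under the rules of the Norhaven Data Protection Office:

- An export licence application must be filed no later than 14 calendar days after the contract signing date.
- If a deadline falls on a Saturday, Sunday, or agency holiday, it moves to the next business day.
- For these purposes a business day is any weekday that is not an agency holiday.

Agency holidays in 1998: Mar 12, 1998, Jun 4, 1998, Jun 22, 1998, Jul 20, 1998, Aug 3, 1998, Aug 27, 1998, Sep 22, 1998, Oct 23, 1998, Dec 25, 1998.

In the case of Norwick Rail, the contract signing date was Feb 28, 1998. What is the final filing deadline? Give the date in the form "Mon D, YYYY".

Mar 16, 1998

From Feb 28, 1998, 14 calendar days later is Mar 14, 1998.
Mar 14, 1998 is a Saturday, so it moves to the next business day, Mar 16, 1998 (Monday).
The final due date is Mar 16, 1998.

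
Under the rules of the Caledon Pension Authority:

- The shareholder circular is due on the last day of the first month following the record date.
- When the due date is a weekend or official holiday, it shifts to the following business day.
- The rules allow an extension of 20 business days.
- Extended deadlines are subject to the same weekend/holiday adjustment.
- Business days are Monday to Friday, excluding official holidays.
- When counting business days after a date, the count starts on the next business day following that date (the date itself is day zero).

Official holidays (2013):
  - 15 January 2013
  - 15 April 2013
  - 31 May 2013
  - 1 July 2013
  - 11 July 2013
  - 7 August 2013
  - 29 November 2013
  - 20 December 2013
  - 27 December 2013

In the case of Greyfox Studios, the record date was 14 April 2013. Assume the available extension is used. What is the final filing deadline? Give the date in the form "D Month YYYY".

1 month after 14 April 2013 falls in May 2013; the last day of that month is 31 May 2013.
31 May 2013 is a listed holiday; the next business day is 3 June 2013 (Monday).
Applying the 20-business-day extension: 20 business days after 3 June 2013 is 2 July 2013.
Since 2 July 2013 is a Tuesday and not a holiday, the date is unchanged.
Deadline: 2 July 2013.

2 July 2013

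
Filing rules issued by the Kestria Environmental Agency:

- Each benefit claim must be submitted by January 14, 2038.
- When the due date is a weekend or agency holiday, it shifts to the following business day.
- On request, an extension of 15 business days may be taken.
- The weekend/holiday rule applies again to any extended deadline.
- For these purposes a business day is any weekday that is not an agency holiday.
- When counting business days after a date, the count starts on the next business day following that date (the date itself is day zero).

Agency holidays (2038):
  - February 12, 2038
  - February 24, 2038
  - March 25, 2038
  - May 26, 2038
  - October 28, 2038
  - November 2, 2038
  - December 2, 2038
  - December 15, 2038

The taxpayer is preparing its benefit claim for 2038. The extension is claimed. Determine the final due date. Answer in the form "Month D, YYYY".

The statutory due date is January 14, 2038.
January 14, 2038 (Thursday) is already a business day.
Applying the 15-business-day extension: 15 business days after January 14, 2038 is February 4, 2038.
February 4, 2038 is a Thursday and not a listed holiday, so it stands.
Final deadline: February 4, 2038.

February 4, 2038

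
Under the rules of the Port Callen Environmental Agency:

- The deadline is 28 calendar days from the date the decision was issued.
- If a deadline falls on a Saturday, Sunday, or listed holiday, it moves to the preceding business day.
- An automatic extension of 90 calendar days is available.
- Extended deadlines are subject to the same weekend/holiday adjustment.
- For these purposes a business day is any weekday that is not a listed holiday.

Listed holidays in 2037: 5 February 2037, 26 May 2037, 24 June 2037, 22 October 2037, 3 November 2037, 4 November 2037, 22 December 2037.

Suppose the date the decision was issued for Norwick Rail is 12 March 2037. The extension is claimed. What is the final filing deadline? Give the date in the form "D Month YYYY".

8 July 2037

From 12 March 2037, 28 calendar days later is 9 April 2037.
9 April 2037 is a Thursday and not a listed holiday, so it stands.
Applying the 90-calendar-day extension: 9 April 2037 + 90 days = 8 July 2037.
8 July 2037 (Wednesday) is already a business day.
So the filing is due 8 July 2037.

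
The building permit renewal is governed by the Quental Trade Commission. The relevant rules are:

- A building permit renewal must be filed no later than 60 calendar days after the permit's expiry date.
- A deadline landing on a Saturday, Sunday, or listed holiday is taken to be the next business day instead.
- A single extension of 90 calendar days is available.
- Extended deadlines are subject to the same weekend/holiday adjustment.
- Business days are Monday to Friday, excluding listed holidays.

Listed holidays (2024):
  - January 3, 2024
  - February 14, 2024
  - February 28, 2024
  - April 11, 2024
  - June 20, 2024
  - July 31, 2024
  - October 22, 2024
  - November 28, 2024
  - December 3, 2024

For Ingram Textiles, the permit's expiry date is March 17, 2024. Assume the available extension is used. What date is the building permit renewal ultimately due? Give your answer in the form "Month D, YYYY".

From March 17, 2024, 60 calendar days later is May 16, 2024.
May 16, 2024 falls on a Thursday, which is a business day, so no adjustment is needed.
With the 90-day extension, May 16, 2024 becomes August 14, 2024.
August 14, 2024 falls on a Wednesday, which is a business day, so no adjustment is needed.
Final deadline: August 14, 2024.

August 14, 2024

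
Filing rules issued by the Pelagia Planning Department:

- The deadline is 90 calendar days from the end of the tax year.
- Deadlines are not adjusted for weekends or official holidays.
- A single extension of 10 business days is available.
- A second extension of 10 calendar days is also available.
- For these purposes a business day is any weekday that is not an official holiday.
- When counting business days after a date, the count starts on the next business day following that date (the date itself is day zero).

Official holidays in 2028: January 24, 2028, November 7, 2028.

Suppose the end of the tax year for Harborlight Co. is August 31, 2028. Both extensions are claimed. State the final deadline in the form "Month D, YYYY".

From August 31, 2028, 90 calendar days later is November 29, 2028.
November 29, 2028 is a Wednesday; no weekend or holiday adjustment applies.
Counting 10 further business days from November 29, 2028 reaches December 13, 2028.
December 13, 2028 is a Wednesday; no weekend or holiday adjustment applies.
Applying the 10-calendar-day extension: December 13, 2028 + 10 days = December 23, 2028.
December 23, 2028 is a Saturday; no weekend or holiday adjustment applies.
The final due date is December 23, 2028.

December 23, 2028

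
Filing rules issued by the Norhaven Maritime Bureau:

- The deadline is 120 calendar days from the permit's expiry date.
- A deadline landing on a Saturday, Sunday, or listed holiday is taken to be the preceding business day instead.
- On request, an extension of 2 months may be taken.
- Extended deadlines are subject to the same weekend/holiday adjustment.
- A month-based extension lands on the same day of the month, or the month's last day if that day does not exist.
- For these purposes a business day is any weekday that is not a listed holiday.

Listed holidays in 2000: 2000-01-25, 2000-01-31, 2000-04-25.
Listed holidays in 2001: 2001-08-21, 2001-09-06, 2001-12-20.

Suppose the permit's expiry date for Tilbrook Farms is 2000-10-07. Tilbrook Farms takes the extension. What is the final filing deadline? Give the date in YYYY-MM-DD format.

Adding 120 calendar days to 2000-10-07 gives 2001-02-04.
Because 2001-02-04 is a Sunday, the deadline becomes 2001-02-02 (Friday).
The 2 months extension carries 2001-02-02 to 2001-04-02.
2001-04-02 is a Monday and not a listed holiday, so it stands.
So the filing is due 2001-04-02.

2001-04-02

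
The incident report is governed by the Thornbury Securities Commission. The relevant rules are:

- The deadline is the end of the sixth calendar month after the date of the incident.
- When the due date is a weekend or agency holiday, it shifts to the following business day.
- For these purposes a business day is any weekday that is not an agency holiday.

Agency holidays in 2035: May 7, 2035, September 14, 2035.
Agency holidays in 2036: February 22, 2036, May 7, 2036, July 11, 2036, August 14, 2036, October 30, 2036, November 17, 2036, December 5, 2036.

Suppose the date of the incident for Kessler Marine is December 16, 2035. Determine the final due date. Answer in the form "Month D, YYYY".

6 months after December 16, 2035 is June 2036; that month ends on June 30, 2036.
June 30, 2036 (Monday) is already a business day.
Deadline: June 30, 2036.

June 30, 2036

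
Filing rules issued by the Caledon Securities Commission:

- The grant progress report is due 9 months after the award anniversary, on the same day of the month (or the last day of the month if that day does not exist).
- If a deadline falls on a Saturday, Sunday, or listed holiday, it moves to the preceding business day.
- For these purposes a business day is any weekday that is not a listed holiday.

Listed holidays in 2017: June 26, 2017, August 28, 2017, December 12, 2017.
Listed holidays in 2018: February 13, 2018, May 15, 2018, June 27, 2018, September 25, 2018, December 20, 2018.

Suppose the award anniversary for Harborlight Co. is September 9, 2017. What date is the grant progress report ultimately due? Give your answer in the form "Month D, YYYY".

9 months from September 9, 2017 is June 9, 2018.
Because June 9, 2018 is a Saturday, the deadline becomes June 8, 2018 (Friday).
The final due date is June 8, 2018.

June 8, 2018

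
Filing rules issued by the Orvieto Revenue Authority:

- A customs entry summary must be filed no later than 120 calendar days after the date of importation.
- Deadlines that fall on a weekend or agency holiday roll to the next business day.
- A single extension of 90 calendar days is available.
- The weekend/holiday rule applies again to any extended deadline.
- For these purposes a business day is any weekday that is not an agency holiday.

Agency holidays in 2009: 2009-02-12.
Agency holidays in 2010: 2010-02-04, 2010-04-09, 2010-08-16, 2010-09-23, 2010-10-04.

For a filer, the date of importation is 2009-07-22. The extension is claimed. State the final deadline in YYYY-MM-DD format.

Adding 120 calendar days to 2009-07-22 gives 2009-11-19.
Since 2009-11-19 is a Thursday and not a holiday, the date is unchanged.
With the 90-day extension, 2009-11-19 becomes 2010-02-17.
2010-02-17 is a Wednesday and not a listed holiday, so it stands.
Deadline: 2010-02-17.

2010-02-17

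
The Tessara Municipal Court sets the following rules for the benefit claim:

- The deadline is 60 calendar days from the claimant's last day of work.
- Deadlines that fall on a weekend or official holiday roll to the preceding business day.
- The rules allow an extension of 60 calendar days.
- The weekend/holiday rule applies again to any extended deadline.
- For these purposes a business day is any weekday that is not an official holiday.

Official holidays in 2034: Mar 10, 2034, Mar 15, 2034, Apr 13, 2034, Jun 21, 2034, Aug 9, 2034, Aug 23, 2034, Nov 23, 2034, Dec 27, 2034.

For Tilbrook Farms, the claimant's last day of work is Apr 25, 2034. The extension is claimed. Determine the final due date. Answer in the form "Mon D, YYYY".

Trigger date Apr 25, 2034 + 60 calendar days = Jun 24, 2034.
Because Jun 24, 2034 is a Saturday, the deadline becomes Jun 23, 2034 (Friday).
Add the 60 calendar-day extension to Jun 23, 2034: Aug 22, 2034.
Since Aug 22, 2034 is a Tuesday and not a holiday, the date is unchanged.
Final deadline: Aug 22, 2034.

Aug 22, 2034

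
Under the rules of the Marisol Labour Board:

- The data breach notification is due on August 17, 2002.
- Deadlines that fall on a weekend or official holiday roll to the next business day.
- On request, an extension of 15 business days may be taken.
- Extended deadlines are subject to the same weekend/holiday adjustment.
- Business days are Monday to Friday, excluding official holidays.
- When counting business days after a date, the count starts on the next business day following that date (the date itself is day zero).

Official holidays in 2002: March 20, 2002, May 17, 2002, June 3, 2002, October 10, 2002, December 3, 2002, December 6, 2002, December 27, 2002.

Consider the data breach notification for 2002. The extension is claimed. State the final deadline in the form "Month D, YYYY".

September 9, 2002

Start from the fixed due date, August 17, 2002.
August 17, 2002 falls on a Saturday. Rolling to the next business day gives August 19, 2002, a Monday.
Counting 15 further business days from August 19, 2002 reaches September 9, 2002.
September 9, 2002 (Monday) is already a business day.
So the filing is due September 9, 2002.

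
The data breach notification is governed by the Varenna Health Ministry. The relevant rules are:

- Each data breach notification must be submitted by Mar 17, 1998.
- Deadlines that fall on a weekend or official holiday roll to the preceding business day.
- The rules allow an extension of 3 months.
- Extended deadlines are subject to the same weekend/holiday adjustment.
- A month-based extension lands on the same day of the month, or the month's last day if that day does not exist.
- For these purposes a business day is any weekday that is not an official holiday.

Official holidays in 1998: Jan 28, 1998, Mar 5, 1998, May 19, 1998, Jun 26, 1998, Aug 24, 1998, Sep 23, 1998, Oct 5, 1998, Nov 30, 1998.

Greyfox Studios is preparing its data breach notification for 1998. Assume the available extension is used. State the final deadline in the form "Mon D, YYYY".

Jun 17, 1998

Start from the fixed due date, Mar 17, 1998.
Mar 17, 1998 is a Tuesday and not a listed holiday, so it stands.
Applying the 3 months extension: 3 months after Mar 17, 1998 is Jun 17, 1998.
Jun 17, 1998 (Wednesday) is already a business day.
So the filing is due Jun 17, 1998.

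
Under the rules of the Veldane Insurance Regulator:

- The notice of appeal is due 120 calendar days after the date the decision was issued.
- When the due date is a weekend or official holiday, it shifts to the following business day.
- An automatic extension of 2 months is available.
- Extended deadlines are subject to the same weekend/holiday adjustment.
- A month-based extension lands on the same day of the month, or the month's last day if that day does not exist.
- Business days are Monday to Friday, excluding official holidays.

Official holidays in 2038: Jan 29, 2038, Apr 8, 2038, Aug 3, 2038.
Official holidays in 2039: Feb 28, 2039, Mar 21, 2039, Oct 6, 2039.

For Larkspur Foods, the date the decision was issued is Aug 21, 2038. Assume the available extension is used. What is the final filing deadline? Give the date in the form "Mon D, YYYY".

Feb 21, 2039

Adding 120 calendar days to Aug 21, 2038 gives Dec 19, 2038.
Because Dec 19, 2038 is a Sunday, the deadline becomes Dec 20, 2038 (Monday).
Applying the 2 months extension: 2 months after Dec 20, 2038 is Feb 20, 2039.
Because Feb 20, 2039 is a Sunday, the deadline becomes Feb 21, 2039 (Monday).
The final due date is Feb 21, 2039.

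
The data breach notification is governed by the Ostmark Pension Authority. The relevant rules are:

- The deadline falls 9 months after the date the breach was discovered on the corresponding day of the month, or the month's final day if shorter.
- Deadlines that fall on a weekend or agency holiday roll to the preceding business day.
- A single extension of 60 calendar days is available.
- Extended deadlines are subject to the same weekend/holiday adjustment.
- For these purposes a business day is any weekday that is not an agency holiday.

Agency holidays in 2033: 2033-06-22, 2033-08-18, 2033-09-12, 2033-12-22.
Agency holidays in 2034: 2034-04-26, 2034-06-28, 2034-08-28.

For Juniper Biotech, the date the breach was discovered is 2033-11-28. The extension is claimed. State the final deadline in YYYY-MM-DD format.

2034-10-24

9 months from 2033-11-28 is 2034-08-28.
2034-08-28 falls on a listed holiday. Rolling to the preceding business day gives 2034-08-25, a Friday.
The 60-calendar-day extension moves the deadline from 2034-08-25 to 2034-10-24.
2034-10-24 is a Tuesday and not a listed holiday, so it stands.
Final deadline: 2034-10-24.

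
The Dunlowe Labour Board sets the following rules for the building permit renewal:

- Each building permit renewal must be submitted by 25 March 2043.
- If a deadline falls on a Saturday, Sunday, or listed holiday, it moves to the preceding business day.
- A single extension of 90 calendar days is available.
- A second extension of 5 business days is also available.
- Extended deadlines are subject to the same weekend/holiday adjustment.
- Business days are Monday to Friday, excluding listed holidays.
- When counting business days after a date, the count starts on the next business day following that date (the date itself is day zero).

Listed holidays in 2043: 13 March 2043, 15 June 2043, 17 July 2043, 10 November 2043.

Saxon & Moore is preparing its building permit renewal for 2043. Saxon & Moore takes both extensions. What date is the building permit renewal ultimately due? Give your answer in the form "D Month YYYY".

The statutory due date is 25 March 2043.
Since 25 March 2043 is a Wednesday and not a holiday, the date is unchanged.
Applying the 90-calendar-day extension: 25 March 2043 + 90 days = 23 June 2043.
Since 23 June 2043 is a Tuesday and not a holiday, the date is unchanged.
The 5-business-day extension runs from 23 June 2043 to 30 June 2043.
30 June 2043 (Tuesday) is already a business day.
The final due date is 30 June 2043.

30 June 2043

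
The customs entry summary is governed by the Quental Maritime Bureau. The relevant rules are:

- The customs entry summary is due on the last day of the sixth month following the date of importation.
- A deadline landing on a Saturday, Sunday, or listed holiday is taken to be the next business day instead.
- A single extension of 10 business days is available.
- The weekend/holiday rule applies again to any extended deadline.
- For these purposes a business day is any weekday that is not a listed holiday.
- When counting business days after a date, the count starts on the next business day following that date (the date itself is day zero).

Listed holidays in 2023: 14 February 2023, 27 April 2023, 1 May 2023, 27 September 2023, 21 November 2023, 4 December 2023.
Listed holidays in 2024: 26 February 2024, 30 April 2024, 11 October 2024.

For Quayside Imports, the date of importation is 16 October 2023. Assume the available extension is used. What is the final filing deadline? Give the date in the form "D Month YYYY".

15 May 2024

6 months after 16 October 2023 is April 2024; that month ends on 30 April 2024.
30 April 2024 is a listed holiday, so it moves to the next business day, 1 May 2024 (Wednesday).
The 10-business-day extension runs from 1 May 2024 to 15 May 2024.
15 May 2024 is a Wednesday and not a listed holiday, so it stands.
The final due date is 15 May 2024.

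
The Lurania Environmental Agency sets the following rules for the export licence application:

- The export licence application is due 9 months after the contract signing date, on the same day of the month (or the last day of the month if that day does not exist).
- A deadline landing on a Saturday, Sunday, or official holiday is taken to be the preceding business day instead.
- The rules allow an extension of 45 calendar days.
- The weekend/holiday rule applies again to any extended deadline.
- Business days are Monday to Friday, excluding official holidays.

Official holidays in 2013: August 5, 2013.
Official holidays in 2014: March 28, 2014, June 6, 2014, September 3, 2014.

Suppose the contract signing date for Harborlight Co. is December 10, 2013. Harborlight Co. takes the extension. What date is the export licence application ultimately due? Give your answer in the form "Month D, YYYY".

October 24, 2014

9 months after December 10, 2013, on the same day of the month, is September 10, 2014.
September 10, 2014 is a Wednesday and not a listed holiday, so it stands.
Applying the 45-calendar-day extension: September 10, 2014 + 45 days = October 25, 2014.
October 25, 2014 falls on a Saturday. Rolling to the preceding business day gives October 24, 2014, a Friday.
The final due date is October 24, 2014.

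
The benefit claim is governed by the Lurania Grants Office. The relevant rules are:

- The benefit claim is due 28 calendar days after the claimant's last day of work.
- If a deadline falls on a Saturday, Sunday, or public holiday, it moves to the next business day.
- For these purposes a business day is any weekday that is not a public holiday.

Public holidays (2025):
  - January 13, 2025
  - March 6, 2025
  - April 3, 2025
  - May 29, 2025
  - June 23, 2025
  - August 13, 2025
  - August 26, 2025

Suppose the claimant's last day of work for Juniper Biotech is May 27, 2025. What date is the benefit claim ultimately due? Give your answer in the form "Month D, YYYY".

28 calendar days after May 27, 2025 is June 24, 2025.
June 24, 2025 is a Tuesday and not a listed holiday, so it stands.
Final deadline: June 24, 2025.

June 24, 2025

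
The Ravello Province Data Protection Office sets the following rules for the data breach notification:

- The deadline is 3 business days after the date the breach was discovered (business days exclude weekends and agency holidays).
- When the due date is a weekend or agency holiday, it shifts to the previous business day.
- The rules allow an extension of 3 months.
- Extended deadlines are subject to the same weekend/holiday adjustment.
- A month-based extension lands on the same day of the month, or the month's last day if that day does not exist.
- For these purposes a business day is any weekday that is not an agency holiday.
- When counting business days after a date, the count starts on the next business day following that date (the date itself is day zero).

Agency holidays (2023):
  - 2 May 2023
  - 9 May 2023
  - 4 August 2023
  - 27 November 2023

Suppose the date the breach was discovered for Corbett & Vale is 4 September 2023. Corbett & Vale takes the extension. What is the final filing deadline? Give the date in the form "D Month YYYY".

7 December 2023

Counting 3 business days after 4 September 2023 (skipping weekends and listed holidays) reaches 7 September 2023.
7 September 2023 is a Thursday and not a listed holiday, so it stands.
Applying the 3 months extension: 3 months after 7 September 2023 is 7 December 2023.
7 December 2023 is a Thursday and not a listed holiday, so it stands.
Final deadline: 7 December 2023.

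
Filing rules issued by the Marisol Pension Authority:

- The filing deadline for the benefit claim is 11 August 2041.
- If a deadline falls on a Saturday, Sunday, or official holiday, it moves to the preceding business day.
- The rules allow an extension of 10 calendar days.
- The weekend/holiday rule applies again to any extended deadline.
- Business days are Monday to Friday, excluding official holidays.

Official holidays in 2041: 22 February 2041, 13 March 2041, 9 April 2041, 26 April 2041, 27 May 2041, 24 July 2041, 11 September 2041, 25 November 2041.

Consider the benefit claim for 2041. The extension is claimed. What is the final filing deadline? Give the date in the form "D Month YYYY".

Start from the fixed due date, 11 August 2041.
11 August 2041 falls on a Sunday. Rolling to the preceding business day gives 9 August 2041, a Friday.
Applying the 10-calendar-day extension: 9 August 2041 + 10 days = 19 August 2041.
19 August 2041 (Monday) is already a business day.
The final due date is 19 August 2041.

19 August 2041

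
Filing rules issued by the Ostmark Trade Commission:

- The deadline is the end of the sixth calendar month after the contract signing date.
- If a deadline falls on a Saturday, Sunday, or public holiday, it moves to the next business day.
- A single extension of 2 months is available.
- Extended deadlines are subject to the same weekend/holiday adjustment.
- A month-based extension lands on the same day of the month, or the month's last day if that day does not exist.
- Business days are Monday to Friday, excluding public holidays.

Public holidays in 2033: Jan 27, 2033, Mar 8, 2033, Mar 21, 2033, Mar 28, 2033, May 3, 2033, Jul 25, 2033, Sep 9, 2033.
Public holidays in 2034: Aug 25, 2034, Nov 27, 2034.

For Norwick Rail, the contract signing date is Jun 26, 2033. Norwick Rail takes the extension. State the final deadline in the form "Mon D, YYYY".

6 months after Jun 26, 2033 is December 2033; that month ends on Dec 31, 2033.
Dec 31, 2033 is a Saturday, so it moves to the next business day, Jan 2, 2034 (Monday).
The 2 months extension carries Jan 2, 2034 to Mar 2, 2034.
Mar 2, 2034 is a Thursday and not a listed holiday, so it stands.
So the filing is due Mar 2, 2034.

Mar 2, 2034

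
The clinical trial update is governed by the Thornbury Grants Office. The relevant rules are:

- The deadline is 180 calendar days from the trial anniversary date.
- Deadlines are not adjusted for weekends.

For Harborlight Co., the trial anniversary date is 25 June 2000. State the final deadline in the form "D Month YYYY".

Adding 180 calendar days to 25 June 2000 gives 22 December 2000.
No adjustment is made for weekends or holidays, so 22 December 2000 stands.
The final due date is 22 December 2000.

22 December 2000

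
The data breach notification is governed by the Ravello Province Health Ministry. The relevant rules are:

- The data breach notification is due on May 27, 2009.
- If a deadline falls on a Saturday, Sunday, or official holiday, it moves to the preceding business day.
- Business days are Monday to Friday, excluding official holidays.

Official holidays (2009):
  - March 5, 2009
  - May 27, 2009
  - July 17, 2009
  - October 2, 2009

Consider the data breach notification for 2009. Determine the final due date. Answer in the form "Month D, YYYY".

The statutory due date is May 27, 2009.
May 27, 2009 falls on a listed holiday. Rolling to the preceding business day gives May 26, 2009, a Tuesday.
The final due date is May 26, 2009.

May 26, 2009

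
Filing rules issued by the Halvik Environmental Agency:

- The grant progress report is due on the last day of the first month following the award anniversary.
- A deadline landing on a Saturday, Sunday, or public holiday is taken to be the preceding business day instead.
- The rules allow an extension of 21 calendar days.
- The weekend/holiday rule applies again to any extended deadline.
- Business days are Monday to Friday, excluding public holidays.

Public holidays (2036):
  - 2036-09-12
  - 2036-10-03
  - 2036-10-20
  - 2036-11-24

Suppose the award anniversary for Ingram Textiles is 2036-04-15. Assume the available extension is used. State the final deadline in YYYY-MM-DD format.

1 month after 2036-04-15 falls in May 2036; the last day of that month is 2036-05-31.
2036-05-31 falls on a Saturday. Rolling to the preceding business day gives 2036-05-30, a Friday.
With the 21-day extension, 2036-05-30 becomes 2036-06-20.
2036-06-20 (Friday) is already a business day.
Deadline: 2036-06-20.

2036-06-20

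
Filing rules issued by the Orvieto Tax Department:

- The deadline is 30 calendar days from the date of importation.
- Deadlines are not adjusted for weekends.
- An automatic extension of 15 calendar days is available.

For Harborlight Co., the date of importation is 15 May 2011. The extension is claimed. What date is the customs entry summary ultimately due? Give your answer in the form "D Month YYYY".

29 June 2011

Trigger date 15 May 2011 + 30 calendar days = 14 June 2011.
14 June 2011 falls on a Tuesday. The rules make no weekend/holiday allowance, so it remains 14 June 2011.
With the 15-day extension, 14 June 2011 becomes 29 June 2011.
29 June 2011 is a Wednesday; no weekend or holiday adjustment applies.
Deadline: 29 June 2011.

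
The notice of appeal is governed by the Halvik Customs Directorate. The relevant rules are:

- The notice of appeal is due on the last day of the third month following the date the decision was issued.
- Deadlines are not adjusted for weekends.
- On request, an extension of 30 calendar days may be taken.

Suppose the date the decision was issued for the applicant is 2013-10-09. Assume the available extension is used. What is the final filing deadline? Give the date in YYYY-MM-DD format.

3 months after 2013-10-09 is January 2014; that month ends on 2014-01-31.
2014-01-31 falls on a Friday. The rules make no weekend/holiday allowance, so it remains 2014-01-31.
Add the 30 calendar-day extension to 2014-01-31: 2014-03-02.
2014-03-02 is a Sunday; no weekend or holiday adjustment applies.
The final due date is 2014-03-02.

2014-03-02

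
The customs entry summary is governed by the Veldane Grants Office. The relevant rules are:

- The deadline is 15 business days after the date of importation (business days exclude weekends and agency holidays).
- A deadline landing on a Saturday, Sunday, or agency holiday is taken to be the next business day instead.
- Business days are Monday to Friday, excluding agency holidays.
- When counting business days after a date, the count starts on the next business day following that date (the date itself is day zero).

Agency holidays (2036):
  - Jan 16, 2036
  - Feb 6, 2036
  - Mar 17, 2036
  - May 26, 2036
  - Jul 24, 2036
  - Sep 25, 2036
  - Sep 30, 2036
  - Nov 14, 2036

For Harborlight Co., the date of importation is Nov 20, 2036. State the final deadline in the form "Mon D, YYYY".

Dec 11, 2036

Counting 15 business days after Nov 20, 2036 (skipping weekends and listed holidays) reaches Dec 11, 2036.
Dec 11, 2036 is a Thursday and not a listed holiday, so it stands.
The final due date is Dec 11, 2036.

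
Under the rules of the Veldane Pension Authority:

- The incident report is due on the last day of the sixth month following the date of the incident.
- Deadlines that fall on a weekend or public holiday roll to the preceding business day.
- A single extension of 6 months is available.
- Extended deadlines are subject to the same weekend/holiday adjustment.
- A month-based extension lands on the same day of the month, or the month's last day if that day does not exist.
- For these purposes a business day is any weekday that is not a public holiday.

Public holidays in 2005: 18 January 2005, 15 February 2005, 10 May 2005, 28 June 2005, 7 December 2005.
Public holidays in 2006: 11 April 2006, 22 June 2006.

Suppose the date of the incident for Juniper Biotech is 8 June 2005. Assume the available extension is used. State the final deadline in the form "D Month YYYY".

The sixth month after 8 June 2005 is December 2005, whose last day is 31 December 2005.
31 December 2005 falls on a Saturday. Rolling to the preceding business day gives 30 December 2005, a Friday.
Add 6 months to 30 December 2005: 30 June 2006.
Since 30 June 2006 is a Friday and not a holiday, the date is unchanged.
Final deadline: 30 June 2006.

30 June 2006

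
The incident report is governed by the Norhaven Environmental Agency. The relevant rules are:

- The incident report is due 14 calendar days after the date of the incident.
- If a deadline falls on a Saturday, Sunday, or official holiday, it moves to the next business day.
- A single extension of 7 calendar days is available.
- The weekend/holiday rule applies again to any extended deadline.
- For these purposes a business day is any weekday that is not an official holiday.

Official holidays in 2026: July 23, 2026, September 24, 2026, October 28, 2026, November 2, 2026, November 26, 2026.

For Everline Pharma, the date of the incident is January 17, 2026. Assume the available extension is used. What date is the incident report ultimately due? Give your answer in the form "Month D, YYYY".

February 9, 2026

Trigger date January 17, 2026 + 14 calendar days = January 31, 2026.
January 31, 2026 is a Saturday, so it moves to the next business day, February 2, 2026 (Monday).
With the 7-day extension, February 2, 2026 becomes February 9, 2026.
Since February 9, 2026 is a Monday and not a holiday, the date is unchanged.
Deadline: February 9, 2026.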